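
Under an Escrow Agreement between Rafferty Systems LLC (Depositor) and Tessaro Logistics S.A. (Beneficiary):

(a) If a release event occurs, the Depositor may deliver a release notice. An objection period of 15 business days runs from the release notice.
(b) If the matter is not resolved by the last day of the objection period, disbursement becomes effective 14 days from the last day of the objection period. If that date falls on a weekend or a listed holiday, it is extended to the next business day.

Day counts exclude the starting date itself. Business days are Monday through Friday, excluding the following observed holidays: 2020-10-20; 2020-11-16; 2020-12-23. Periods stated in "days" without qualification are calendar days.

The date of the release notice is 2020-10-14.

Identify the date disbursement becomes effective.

2020-11-19

The last day of the objection period: counting 15 business days from Wednesday, 2020-10-14 (Oct 15, Oct 16, Oct 19, Oct 21, …, Nov 3, Nov 4, Nov 5, skipping weekends and the listed holiday on Oct 20) reaches Thursday, 2020-11-05.
Adding 14 calendar days to 2020-11-05 gives 2020-11-19, which is the date disbursement becomes effective. 2020-11-19 is a Thursday and is not a listed holiday, so no roll-forward applies.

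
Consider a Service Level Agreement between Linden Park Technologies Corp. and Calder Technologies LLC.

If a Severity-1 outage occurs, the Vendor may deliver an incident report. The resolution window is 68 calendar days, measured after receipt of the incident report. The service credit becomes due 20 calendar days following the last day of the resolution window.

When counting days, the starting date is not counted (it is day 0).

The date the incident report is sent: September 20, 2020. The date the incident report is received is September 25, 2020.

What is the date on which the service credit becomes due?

December 22, 2020

Adding 68 calendar days to September 25, 2020 gives December 2, 2020, which is the last day of the resolution window.
Adding 20 calendar days to December 2, 2020 gives December 22, 2020, which is the date on which the service credit becomes due.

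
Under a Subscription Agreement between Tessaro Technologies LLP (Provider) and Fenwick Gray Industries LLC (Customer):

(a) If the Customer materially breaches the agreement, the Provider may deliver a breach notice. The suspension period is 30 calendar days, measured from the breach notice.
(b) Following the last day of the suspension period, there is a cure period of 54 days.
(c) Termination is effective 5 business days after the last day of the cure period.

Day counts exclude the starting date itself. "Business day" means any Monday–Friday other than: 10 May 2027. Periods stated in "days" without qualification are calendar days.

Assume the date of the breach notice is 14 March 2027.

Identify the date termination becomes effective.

The last day of the suspension period: 14 March 2027 + 30 days = 13 April 2027.
The last day of the cure period: 13 April 2027 + 54 days = 6 June 2027.
The date termination becomes effective: counting 5 business days from Sunday, 6 June 2027 (Jun 7, Jun 8, Jun 9, Jun 10, Jun 11, skipping weekends) reaches Friday, 11 June 2027.

11 June 2027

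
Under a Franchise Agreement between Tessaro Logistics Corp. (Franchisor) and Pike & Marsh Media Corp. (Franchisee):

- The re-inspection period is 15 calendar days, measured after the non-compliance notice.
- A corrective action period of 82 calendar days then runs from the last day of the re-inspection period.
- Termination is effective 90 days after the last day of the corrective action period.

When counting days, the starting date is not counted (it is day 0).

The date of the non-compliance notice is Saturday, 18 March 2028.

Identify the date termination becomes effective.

The last day of the re-inspection period: 18 March 2028 + 15 days = 2 April 2028.
Adding 82 calendar days to 2 April 2028 gives 23 June 2028, which is the last day of the corrective action period.
The date termination becomes effective: 90 calendar days after 23 June 2028 is 21 September 2028.

21 September 2028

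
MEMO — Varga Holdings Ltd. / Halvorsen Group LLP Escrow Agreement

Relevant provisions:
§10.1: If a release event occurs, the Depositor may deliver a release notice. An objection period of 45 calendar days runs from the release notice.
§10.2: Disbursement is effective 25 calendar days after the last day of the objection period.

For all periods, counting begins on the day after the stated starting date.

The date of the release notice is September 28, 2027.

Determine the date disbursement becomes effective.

The last day of the objection period: September 28, 2027 + 45 days = November 12, 2027.
The date disbursement becomes effective: November 12, 2027 + 25 days = December 7, 2027.

December 7, 2027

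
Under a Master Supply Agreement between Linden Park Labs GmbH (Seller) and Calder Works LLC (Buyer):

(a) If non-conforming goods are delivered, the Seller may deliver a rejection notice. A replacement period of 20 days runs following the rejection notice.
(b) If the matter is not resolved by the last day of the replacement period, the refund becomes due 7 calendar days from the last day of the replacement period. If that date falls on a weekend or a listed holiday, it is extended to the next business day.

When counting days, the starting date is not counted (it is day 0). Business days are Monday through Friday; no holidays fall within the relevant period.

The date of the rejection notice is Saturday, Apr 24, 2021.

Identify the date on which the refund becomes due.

The last day of the replacement period: Apr 24, 2021 + 20 days = May 14, 2021.
The date on which the refund becomes due: May 14, 2021 + 7 days = May 21, 2021. May 21, 2021 is a Friday, so no roll-forward applies.

May 21, 2021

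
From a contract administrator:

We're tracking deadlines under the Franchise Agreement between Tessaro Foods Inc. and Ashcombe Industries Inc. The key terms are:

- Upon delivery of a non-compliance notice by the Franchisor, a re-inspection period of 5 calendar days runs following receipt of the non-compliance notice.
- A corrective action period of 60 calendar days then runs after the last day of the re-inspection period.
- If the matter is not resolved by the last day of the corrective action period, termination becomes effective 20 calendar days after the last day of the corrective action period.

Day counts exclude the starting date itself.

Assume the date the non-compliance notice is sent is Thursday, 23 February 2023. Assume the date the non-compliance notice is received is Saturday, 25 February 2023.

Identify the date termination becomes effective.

21 May 2023

Adding 5 calendar days to 25 February 2023 gives 2 March 2023, which is the last day of the re-inspection period.
The last day of the corrective action period: 2 March 2023 + 60 days = 1 May 2023.
The date termination becomes effective: 20 calendar days after 1 May 2023 is 21 May 2023.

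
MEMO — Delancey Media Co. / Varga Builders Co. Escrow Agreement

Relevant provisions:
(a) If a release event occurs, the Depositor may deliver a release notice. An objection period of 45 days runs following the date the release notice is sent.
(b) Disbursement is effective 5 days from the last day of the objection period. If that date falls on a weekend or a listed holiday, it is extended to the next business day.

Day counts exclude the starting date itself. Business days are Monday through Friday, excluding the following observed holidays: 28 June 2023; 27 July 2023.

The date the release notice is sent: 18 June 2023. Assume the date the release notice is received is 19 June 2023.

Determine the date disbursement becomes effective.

Adding 45 calendar days to 18 June 2023 gives 2 August 2023, which is the last day of the objection period.
The date disbursement becomes effective: 2 August 2023 + 5 days = 7 August 2023. 7 August 2023 is a Monday and is not a listed holiday, so no roll-forward applies.

7 August 2023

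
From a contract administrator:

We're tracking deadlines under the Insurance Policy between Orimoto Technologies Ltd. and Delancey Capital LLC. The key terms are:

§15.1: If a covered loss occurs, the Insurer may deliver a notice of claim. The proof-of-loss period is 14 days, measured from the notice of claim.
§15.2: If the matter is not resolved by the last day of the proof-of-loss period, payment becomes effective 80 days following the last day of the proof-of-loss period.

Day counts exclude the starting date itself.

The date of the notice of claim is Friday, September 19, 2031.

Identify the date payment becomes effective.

December 22, 2031

Adding 14 calendar days to September 19, 2031 gives October 3, 2031, which is the last day of the proof-of-loss period.
Adding 80 calendar days to October 3, 2031 gives December 22, 2031, which is the date payment becomes effective.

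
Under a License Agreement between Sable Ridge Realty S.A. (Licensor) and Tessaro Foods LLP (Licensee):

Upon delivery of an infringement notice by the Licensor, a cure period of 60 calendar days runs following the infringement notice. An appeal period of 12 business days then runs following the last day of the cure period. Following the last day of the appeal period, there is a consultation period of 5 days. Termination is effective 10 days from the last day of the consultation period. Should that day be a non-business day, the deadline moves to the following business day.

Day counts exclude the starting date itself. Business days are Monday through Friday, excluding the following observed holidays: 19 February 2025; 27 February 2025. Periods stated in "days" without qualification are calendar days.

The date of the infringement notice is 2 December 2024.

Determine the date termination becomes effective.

The last day of the cure period: 2 December 2024 + 60 days = 31 January 2025.
The last day of the appeal period: counting 12 business days from Friday, 31 January 2025 (Feb 3, Feb 4, Feb 5, Feb 6, …, Feb 14, Feb 17, Feb 18, skipping weekends) reaches Tuesday, 18 February 2025.
The last day of the consultation period: 5 calendar days after 18 February 2025 is 23 February 2025.
The date termination becomes effective: 10 calendar days after 23 February 2025 is 5 March 2025. 5 March 2025 is a Wednesday and is not a listed holiday, so no roll-forward applies.

5 March 2025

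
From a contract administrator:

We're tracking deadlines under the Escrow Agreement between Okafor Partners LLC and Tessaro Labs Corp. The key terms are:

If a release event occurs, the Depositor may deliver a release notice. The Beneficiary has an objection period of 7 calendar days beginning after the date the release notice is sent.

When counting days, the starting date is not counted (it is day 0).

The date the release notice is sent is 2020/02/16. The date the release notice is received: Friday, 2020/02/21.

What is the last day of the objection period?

2020/02/23

The last day of the objection period: 2020/02/16 + 7 days = 2020/02/23.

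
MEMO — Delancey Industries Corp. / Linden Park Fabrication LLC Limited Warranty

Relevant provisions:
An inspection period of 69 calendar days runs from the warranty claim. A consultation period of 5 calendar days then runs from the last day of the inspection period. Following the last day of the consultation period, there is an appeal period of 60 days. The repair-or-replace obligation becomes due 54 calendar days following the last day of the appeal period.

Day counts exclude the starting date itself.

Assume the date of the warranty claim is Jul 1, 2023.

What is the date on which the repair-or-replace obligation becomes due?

Adding 69 calendar days to Jul 1, 2023 gives Sep 8, 2023, which is the last day of the inspection period.
The last day of the consultation period: Sep 8, 2023 + 5 days = Sep 13, 2023.
The last day of the appeal period: Sep 13, 2023 + 60 days = Nov 12, 2023.
The date on which the repair-or-replace obligation becomes due: 54 calendar days after Nov 12, 2023 is Jan 5, 2024.

Jan 5, 2024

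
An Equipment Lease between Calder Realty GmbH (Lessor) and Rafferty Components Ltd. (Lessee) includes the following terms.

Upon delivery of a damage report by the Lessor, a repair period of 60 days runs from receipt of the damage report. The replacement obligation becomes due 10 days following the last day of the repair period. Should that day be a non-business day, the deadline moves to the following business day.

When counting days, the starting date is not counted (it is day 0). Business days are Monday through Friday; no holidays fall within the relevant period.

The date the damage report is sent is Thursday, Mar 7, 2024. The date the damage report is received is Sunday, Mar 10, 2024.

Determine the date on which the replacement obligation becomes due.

May 20, 2024

The last day of the repair period: 60 calendar days after Mar 10, 2024 is May 9, 2024.
The date on which the replacement obligation becomes due: May 9, 2024 + 10 days = May 19, 2024. That falls on a Sunday, so it rolls to the next business day, Monday, May 20, 2024.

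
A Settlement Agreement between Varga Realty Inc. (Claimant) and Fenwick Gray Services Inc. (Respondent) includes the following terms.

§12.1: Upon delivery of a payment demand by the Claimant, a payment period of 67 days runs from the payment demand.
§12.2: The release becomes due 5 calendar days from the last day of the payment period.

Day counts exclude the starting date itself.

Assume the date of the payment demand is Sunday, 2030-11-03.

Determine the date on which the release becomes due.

2031-01-14

The last day of the payment period: 67 calendar days after 2030-11-03 is 2031-01-09.
The date on which the release becomes due: 5 calendar days after 2031-01-09 is 2031-01-14.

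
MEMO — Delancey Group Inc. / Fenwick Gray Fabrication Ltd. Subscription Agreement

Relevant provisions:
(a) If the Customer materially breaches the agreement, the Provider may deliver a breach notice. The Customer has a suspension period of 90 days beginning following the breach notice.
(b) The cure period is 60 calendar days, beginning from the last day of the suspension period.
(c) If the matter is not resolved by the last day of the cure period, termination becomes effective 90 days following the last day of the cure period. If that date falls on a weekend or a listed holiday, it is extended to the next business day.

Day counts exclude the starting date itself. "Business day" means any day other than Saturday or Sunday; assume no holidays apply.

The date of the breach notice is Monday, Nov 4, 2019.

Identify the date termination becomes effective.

The last day of the suspension period: 90 calendar days after Nov 4, 2019 is Feb 2, 2020.
The last day of the cure period: Feb 2, 2020 + 60 days = Apr 2, 2020.
The date termination becomes effective: Apr 2, 2020 + 90 days = Jul 1, 2020. Jul 1, 2020 is a Wednesday, so no roll-forward applies.

Jul 1, 2020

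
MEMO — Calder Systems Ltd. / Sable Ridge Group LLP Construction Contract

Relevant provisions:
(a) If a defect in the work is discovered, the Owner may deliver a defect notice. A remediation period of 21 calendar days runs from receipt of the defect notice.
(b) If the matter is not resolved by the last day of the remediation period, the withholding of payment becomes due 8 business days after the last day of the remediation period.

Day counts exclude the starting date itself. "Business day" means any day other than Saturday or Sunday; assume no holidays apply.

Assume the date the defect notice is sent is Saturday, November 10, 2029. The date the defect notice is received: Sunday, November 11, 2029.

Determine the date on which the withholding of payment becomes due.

Adding 21 calendar days to November 11, 2029 gives December 2, 2029, which is the last day of the remediation period.
From Sunday, December 2, 2029, 8 business days (Dec 3, Dec 4, Dec 5, Dec 6, Dec 7, Dec 10, Dec 11, Dec 12, skipping weekends) brings us to Wednesday, December 12, 2029, which is the date on which the withholding of payment becomes due.

December 12, 2029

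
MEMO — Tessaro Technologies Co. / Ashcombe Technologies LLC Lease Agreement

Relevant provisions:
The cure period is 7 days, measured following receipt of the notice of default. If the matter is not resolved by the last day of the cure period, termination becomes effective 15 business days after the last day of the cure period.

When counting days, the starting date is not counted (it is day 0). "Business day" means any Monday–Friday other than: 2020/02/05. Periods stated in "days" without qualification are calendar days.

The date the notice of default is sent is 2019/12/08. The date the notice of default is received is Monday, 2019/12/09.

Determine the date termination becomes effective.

Adding 7 calendar days to 2019/12/09 gives 2019/12/16, which is the last day of the cure period.
The date termination becomes effective: 15 business days after Monday, 2019/12/16, skipping weekends — Dec 17, Dec 18, Dec 19, Dec 20, …, Jan 2, Jan 3, Jan 6 — lands on Monday, 2020/01/06.

2020/01/06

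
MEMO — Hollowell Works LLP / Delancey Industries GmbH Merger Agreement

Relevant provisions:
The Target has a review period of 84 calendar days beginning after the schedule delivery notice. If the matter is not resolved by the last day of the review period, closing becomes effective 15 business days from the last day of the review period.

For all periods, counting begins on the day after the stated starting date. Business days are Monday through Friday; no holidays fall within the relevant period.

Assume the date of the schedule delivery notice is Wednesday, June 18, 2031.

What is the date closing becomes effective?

October 1, 2031

The last day of the review period: 84 calendar days after June 18, 2031 is September 10, 2031.
The date closing becomes effective: 15 business days after Wednesday, September 10, 2031, skipping weekends — Sep 11, Sep 12, Sep 15, Sep 16, …, Sep 29, Sep 30, Oct 1 — lands on Wednesday, October 1, 2031.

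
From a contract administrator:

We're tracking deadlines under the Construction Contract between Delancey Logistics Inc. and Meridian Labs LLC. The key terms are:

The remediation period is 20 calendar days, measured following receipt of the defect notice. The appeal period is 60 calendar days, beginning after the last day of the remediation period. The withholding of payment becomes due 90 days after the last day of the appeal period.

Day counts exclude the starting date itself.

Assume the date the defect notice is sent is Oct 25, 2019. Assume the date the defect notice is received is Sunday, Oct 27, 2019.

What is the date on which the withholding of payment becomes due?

Adding 20 calendar days to Oct 27, 2019 gives Nov 16, 2019, which is the last day of the remediation period.
The last day of the appeal period: 60 calendar days after Nov 16, 2019 is Jan 15, 2020.
Adding 90 calendar days to Jan 15, 2020 gives Apr 14, 2020, which is the date on which the withholding of payment becomes due.

Apr 14, 2020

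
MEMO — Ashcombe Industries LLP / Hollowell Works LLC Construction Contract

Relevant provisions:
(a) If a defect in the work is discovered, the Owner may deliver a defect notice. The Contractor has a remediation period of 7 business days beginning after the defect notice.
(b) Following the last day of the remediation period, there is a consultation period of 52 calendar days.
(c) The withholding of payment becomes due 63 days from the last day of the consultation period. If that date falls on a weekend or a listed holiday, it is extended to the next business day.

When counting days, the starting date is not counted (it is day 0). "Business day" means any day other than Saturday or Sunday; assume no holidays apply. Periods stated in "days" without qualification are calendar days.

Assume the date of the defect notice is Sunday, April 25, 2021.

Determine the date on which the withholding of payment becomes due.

August 27, 2021

From Sunday, April 25, 2021, 7 business days (Apr 26, Apr 27, Apr 28, Apr 29, Apr 30, May 3, May 4, skipping weekends) brings us to Tuesday, May 4, 2021, which is the last day of the remediation period.
Adding 52 calendar days to May 4, 2021 gives June 25, 2021, which is the last day of the consultation period.
The date on which the withholding of payment becomes due: June 25, 2021 + 63 days = August 27, 2021. August 27, 2021 is a Friday, so no roll-forward applies.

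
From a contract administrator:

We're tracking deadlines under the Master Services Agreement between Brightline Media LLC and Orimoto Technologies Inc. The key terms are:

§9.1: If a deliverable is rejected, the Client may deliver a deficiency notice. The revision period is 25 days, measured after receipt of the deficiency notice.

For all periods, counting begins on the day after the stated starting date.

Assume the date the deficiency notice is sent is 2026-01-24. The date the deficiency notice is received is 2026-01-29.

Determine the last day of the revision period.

The last day of the revision period: 2026-01-29 + 25 days = 2026-02-23.

2026-02-23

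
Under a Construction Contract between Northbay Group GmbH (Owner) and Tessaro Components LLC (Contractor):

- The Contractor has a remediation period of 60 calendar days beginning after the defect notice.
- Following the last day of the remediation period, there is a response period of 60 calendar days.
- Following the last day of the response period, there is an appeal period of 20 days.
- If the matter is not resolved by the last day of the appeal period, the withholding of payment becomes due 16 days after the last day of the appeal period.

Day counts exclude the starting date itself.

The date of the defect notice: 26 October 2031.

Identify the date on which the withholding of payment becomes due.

The last day of the remediation period: 26 October 2031 + 60 days = 25 December 2031.
Adding 60 calendar days to 25 December 2031 gives 23 February 2032, which is the last day of the response period.
Adding 20 calendar days to 23 February 2032 gives 14 March 2032, which is the last day of the appeal period.
Adding 16 calendar days to 14 March 2032 gives 30 March 2032, which is the date on which the withholding of payment becomes due.

30 March 2032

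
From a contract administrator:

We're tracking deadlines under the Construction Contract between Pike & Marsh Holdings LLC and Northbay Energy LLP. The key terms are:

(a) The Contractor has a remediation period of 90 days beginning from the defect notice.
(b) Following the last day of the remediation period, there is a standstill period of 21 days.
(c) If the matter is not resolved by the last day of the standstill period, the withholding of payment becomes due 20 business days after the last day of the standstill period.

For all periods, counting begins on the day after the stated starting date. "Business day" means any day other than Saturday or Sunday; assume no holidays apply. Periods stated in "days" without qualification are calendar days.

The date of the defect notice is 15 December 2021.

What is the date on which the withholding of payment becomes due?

The last day of the remediation period: 15 December 2021 + 90 days = 15 March 2022.
Adding 21 calendar days to 15 March 2022 gives 5 April 2022, which is the last day of the standstill period.
The date on which the withholding of payment becomes due: counting 20 business days from Tuesday, 5 April 2022 (Apr 6, Apr 7, Apr 8, Apr 11, …, Apr 29, May 2, May 3, skipping weekends) reaches Tuesday, 3 May 2022.

3 May 2022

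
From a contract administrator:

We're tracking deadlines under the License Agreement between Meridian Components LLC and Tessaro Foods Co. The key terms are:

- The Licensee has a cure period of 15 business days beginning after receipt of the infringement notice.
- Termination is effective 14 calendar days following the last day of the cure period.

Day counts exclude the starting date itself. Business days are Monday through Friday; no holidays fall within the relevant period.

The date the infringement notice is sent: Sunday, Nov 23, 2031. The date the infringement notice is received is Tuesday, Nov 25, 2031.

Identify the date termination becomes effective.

From Tuesday, Nov 25, 2031, 15 business days (Nov 26, Nov 27, Nov 28, Dec 1, …, Dec 12, Dec 15, Dec 16, skipping weekends) brings us to Tuesday, Dec 16, 2031, which is the last day of the cure period.
Adding 14 calendar days to Dec 16, 2031 gives Dec 30, 2031, which is the date termination becomes effective.

Dec 30, 2031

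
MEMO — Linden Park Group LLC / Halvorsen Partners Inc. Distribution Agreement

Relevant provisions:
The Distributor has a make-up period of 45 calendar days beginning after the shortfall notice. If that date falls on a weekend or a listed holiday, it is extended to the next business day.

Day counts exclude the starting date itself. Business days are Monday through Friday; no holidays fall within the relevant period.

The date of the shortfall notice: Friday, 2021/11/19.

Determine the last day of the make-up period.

2022/01/03

Adding 45 calendar days to 2021/11/19 gives 2022/01/03, which is the last day of the make-up period. 2022/01/03 is a Monday, so no roll-forward applies.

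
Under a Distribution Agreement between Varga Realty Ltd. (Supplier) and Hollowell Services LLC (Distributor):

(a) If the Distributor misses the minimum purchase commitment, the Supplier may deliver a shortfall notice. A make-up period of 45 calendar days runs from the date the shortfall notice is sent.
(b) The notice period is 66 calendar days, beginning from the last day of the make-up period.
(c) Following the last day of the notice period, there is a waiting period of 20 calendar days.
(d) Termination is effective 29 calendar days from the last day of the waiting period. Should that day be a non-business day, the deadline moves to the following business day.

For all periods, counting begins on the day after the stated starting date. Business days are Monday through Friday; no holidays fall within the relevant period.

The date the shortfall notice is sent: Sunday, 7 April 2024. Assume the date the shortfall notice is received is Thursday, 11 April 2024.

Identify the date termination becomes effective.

16 September 2024

Adding 45 calendar days to 7 April 2024 gives 22 May 2024, which is the last day of the make-up period.
Adding 66 calendar days to 22 May 2024 gives 27 July 2024, which is the last day of the notice period.
The last day of the waiting period: 20 calendar days after 27 July 2024 is 16 August 2024.
Adding 29 calendar days to 16 August 2024 gives 14 September 2024, which is the date termination becomes effective. That falls on a Saturday, so it rolls to the next business day, Monday, 16 September 2024.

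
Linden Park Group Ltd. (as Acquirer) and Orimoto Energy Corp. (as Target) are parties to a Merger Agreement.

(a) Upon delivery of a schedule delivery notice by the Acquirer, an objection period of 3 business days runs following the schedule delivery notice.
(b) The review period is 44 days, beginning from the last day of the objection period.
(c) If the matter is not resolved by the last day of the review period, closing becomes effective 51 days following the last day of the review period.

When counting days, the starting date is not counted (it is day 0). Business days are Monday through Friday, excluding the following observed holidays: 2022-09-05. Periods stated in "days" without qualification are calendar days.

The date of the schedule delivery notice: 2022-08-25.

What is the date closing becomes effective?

From Thursday, 2022-08-25, 3 business days (Aug 26, Aug 29, Aug 30, skipping weekends) brings us to Tuesday, 2022-08-30, which is the last day of the objection period.
Adding 44 calendar days to 2022-08-30 gives 2022-10-13, which is the last day of the review period.
Adding 51 calendar days to 2022-10-13 gives 2022-12-03, which is the date closing becomes effective.

2022-12-03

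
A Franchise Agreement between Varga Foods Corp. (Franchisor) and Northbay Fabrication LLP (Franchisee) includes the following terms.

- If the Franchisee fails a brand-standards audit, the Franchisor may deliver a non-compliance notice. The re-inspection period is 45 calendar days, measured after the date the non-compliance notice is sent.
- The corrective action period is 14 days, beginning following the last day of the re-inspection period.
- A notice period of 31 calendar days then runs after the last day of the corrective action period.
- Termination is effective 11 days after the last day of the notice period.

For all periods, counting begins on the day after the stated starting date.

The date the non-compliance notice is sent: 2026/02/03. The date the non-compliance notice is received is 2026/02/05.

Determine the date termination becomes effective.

2026/05/15

Adding 45 calendar days to 2026/02/03 gives 2026/03/20, which is the last day of the re-inspection period.
Adding 14 calendar days to 2026/03/20 gives 2026/04/03, which is the last day of the corrective action period.
The last day of the notice period: 31 calendar days after 2026/04/03 is 2026/05/04.
Adding 11 calendar days to 2026/05/04 gives 2026/05/15, which is the date termination becomes effective.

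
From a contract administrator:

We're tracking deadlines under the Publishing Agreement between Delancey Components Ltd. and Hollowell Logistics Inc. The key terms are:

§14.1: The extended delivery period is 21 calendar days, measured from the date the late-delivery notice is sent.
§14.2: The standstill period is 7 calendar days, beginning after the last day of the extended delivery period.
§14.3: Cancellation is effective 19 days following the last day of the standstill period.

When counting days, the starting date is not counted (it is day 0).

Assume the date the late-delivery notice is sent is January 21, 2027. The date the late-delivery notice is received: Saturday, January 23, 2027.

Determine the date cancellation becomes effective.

March 9, 2027

Adding 21 calendar days to January 21, 2027 gives February 11, 2027, which is the last day of the extended delivery period.
The last day of the standstill period: February 11, 2027 + 7 days = February 18, 2027.
The date cancellation becomes effective: February 18, 2027 + 19 days = March 9, 2027.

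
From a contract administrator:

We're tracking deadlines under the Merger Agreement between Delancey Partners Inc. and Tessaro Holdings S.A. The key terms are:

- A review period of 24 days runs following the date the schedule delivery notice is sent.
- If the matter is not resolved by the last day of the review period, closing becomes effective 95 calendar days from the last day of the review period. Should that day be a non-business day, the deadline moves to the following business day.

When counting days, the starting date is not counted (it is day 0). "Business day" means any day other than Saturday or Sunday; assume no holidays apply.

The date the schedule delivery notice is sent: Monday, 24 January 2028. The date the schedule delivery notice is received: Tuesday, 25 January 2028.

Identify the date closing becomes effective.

The last day of the review period: 24 January 2028 + 24 days = 17 February 2028.
The date closing becomes effective: 17 February 2028 + 95 days = 22 May 2028. 22 May 2028 is a Monday, so no roll-forward applies.

22 May 2028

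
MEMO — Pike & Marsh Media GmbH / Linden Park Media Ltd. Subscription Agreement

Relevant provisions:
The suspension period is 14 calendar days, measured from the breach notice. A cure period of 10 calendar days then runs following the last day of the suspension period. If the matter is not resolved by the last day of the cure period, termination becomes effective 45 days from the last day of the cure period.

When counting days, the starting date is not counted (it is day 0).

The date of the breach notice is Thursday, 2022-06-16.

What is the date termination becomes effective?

The last day of the suspension period: 14 calendar days after 2022-06-16 is 2022-06-30.
Adding 10 calendar days to 2022-06-30 gives 2022-07-10, which is the last day of the cure period.
The date termination becomes effective: 45 calendar days after 2022-07-10 is 2022-08-24.

2022-08-24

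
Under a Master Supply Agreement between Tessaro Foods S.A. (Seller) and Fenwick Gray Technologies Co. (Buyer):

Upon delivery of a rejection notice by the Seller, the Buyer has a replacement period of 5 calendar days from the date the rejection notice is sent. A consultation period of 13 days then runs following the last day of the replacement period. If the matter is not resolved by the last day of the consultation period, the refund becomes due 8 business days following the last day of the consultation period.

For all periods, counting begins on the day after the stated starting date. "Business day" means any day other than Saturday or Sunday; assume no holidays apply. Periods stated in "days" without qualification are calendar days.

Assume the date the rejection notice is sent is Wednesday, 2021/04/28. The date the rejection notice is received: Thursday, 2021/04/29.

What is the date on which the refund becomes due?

Adding 5 calendar days to 2021/04/28 gives 2021/05/03, which is the last day of the replacement period.
The last day of the consultation period: 2021/05/03 + 13 days = 2021/05/16.
The date on which the refund becomes due: 8 business days after Sunday, 2021/05/16, skipping weekends — May 17, May 18, May 19, May 20, May 21, May 24, May 25, May 26 — lands on Wednesday, 2021/05/26.

2021/05/26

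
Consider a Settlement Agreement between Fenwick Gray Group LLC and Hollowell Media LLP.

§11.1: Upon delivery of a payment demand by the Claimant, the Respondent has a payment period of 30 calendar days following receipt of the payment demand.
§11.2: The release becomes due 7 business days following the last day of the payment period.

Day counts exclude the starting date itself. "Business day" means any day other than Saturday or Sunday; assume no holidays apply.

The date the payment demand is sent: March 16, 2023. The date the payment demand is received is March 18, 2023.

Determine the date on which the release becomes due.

April 26, 2023

The last day of the payment period: 30 calendar days after March 18, 2023 is April 17, 2023.
The date on which the release becomes due: 7 business days after Monday, April 17, 2023, skipping weekends — Apr 18, Apr 19, Apr 20, Apr 21, Apr 24, Apr 25, Apr 26 — lands on Wednesday, April 26, 2023.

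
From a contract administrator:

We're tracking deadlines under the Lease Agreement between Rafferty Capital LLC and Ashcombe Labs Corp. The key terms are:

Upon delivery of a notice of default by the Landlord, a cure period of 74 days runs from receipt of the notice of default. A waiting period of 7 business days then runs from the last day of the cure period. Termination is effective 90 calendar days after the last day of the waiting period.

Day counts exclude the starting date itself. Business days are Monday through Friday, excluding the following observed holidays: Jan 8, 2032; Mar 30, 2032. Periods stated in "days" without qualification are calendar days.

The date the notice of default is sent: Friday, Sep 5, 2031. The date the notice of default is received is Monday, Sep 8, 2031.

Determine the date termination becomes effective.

Mar 1, 2032

Adding 74 calendar days to Sep 8, 2031 gives Nov 21, 2031, which is the last day of the cure period.
From Friday, Nov 21, 2031, 7 business days (Nov 24, Nov 25, Nov 26, Nov 27, Nov 28, Dec 1, Dec 2, skipping weekends) brings us to Tuesday, Dec 2, 2031, which is the last day of the waiting period.
The date termination becomes effective: Dec 2, 2031 + 90 days = Mar 1, 2032.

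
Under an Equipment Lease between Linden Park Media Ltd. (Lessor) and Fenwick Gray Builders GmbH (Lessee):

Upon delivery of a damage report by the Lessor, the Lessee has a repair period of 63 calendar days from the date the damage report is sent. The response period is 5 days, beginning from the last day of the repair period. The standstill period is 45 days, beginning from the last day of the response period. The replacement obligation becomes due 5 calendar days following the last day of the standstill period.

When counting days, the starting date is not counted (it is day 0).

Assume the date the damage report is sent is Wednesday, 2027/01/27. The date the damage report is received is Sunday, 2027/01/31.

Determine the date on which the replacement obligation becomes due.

2027/05/25

The last day of the repair period: 2027/01/27 + 63 days = 2027/03/31.
The last day of the response period: 5 calendar days after 2027/03/31 is 2027/04/05.
Adding 45 calendar days to 2027/04/05 gives 2027/05/20, which is the last day of the standstill period.
The date on which the replacement obligation becomes due: 2027/05/20 + 5 days = 2027/05/25.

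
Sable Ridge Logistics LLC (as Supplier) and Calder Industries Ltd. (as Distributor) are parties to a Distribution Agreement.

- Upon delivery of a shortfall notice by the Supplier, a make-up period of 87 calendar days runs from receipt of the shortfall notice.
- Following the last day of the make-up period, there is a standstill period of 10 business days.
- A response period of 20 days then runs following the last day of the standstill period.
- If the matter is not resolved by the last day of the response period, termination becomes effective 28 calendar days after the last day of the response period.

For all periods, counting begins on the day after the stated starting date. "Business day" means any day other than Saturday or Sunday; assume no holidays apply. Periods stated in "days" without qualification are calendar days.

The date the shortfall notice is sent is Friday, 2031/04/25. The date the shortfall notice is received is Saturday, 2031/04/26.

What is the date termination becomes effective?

2031/09/22

The last day of the make-up period: 87 calendar days after 2031/04/26 is 2031/07/22.
The last day of the standstill period: 10 business days after Tuesday, 2031/07/22, skipping weekends — Jul 23, Jul 24, Jul 25, Jul 28, Jul 29, Jul 30, Jul 31, Aug 1, Aug 4, Aug 5 — lands on Tuesday, 2031/08/05.
The last day of the response period: 2031/08/05 + 20 days = 2031/08/25.
Adding 28 calendar days to 2031/08/25 gives 2031/09/22, which is the date termination becomes effective.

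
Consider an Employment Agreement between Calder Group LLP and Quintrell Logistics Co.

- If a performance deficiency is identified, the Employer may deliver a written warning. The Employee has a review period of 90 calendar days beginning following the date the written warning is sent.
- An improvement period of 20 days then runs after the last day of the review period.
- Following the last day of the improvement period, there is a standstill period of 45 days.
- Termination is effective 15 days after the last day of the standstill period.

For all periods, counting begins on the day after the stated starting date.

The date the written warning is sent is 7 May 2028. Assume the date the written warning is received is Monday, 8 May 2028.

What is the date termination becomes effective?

Adding 90 calendar days to 7 May 2028 gives 5 August 2028, which is the last day of the review period.
The last day of the improvement period: 20 calendar days after 5 August 2028 is 25 August 2028.
The last day of the standstill period: 25 August 2028 + 45 days = 9 October 2028.
The date termination becomes effective: 9 October 2028 + 15 days = 24 October 2028.

24 October 2028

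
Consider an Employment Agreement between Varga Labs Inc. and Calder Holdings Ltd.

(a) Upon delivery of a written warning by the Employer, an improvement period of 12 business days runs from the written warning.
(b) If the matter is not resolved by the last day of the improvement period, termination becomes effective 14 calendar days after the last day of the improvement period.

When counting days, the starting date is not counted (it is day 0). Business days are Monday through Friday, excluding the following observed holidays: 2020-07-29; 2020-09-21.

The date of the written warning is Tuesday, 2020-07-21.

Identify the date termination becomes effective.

From Tuesday, 2020-07-21, 12 business days (Jul 22, Jul 23, Jul 24, Jul 27, …, Aug 5, Aug 6, Aug 7, skipping weekends and the listed holiday on Jul 29) brings us to Friday, 2020-08-07, which is the last day of the improvement period.
Adding 14 calendar days to 2020-08-07 gives 2020-08-21, which is the date termination becomes effective.

2020-08-21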